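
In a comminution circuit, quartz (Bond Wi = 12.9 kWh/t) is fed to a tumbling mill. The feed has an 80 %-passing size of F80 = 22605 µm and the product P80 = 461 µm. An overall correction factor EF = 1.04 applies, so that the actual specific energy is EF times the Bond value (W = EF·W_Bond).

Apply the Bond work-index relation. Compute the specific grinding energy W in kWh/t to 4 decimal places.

W_Bond = 10·Wi·(1/√P₈₀ − 1/√F₈₀)
1/√461 = 0.046575;  1/√22605 = 0.006651
W = 10·12.9·(0.046575 − 0.006651) = 5.1501 kWh/t
Corrected W = EF·W_Bond = 1.04·5.1501 = 5.3561 kWh/t

W = 5.3561 kWh/t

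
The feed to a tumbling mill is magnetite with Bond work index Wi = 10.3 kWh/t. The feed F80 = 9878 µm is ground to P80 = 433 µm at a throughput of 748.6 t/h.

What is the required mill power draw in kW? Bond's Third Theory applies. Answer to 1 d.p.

Bond:  W = 10 Wi (1/√P − 1/√F)
W = 10·10.3·(1/√433 − 1/√9878) = 10·10.3·(0.037995) = 3.9135 kWh/t
Power = W × throughput = 3.9135 kWh/t × 748.6 t/h = 2929.7 kW

P = 2929.7 kW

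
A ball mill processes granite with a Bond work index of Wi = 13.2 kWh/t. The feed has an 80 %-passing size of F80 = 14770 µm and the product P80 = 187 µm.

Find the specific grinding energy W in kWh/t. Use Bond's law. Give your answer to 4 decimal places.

W = 10·Wi·(P80^(-½) − F80^(-½))
1/√187 = 0.073127;  1/√14770 = 0.008228
W = 10·13.2·(0.073127 − 0.008228) = 8.5667 kWh/t

W = 8.5667 kWh/t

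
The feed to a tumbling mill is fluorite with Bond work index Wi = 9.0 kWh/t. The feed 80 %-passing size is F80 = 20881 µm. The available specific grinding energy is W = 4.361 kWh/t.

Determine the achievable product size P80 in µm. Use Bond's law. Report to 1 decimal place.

P80 = 326.1 µm

Bond: W = 10·Wi·(1/√P80 − 1/√F80)
⇒ 1/√P80 = W/(10·Wi) + 1/√F80
  = 4.3610/(10·9.0) + 1/√20881 = 0.048456 + 0.006920 = 0.055376
P80 = (1/0.055376)² = 18.0584² = 326.11 µm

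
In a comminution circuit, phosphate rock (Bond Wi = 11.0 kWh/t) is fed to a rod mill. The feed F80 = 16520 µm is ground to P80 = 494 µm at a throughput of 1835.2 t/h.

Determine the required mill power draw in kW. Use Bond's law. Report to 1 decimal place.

Bond:  W = 10 Wi (1/√P − 1/√F)
W = 10·11.0·(1/√494 − 1/√16520) = 10·11.0·(0.037212) = 4.0933 kWh/t
P_mill = W·ṁ = 4.0933·1835.2 = 7512.0 kW

P = 7512.0 kW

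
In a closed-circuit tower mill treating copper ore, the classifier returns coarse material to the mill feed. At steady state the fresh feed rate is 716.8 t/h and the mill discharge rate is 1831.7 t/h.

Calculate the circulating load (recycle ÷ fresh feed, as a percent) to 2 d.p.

CL = 155.54 %

Mill node: discharge = fresh + recycle.
R = M − F = 1831.7 − 716.8 = 1114.9 t/h
CL = 100·R/F = 100·1114.9/716.8 = 155.54 %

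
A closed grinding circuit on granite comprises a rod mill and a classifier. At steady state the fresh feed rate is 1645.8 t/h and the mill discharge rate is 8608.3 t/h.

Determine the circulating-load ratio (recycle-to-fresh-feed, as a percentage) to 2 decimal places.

CL = 423.05 %

Steady state: M = F + R.
R = M − F = 8608.3 − 1645.8 = 6962.5 t/h
CL = 100·R/F = 100·6962.5/1645.8 = 423.05 %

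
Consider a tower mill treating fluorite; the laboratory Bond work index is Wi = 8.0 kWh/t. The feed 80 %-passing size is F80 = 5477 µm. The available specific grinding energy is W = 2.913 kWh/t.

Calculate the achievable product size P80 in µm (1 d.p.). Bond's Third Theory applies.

P80 = 401.2 µm

W = 10 Wi (P80^-0.5 − F80^-0.5)
⇒ 1/√P80 = W/(10·Wi) + 1/√F80
  = 2.9130/(10·8.0) + 1/√5477 = 0.036413 + 0.013512 = 0.049925
P80 = (1/0.049925)² = 20.0301² = 401.21 µm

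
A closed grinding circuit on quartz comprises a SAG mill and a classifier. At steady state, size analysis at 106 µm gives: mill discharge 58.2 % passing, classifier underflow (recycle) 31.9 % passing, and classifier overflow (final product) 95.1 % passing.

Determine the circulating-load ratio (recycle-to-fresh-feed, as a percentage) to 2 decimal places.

Classifier node, passing 106 µm:
Fd + Rd = Ru + Fo ⇒ R/F = (o−d)/(d−u)
r = (95.1 − 58.2)/(58.2 − 31.9) = 36.9/26.3 = 1.4030
CL = 100·r = 140.30 %

CL = 140.30 %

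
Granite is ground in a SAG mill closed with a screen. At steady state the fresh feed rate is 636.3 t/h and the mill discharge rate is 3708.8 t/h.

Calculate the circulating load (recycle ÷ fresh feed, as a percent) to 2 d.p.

CL = 482.87 %

Steady state: M = F + R.
R = M − F = 3708.8 − 636.3 = 3072.5 t/h
CL = 100·R/F = 100·3072.5/636.3 = 482.87 %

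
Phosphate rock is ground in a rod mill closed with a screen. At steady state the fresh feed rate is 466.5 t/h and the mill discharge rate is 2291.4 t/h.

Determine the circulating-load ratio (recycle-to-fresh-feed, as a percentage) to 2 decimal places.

Discharge = new feed + return, hence
R = M − F = 2291.4 − 466.5 = 1824.9 t/h
CL = 100·R/F = 100·1824.9/466.5 = 391.19 %

CL = 391.19 %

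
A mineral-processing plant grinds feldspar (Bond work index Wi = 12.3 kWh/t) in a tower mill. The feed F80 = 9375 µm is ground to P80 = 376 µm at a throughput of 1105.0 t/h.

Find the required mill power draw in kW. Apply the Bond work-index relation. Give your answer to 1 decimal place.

W = 10·Wi·[P80^(−½) − F80^(−½)]
W = 10·12.3·(1/√376 − 1/√9375) = 10·12.3·(0.041243) = 5.0729 kWh/t
P = W·T = 5.0729·1105.0 = 5605.6 kW

P = 5605.6 kW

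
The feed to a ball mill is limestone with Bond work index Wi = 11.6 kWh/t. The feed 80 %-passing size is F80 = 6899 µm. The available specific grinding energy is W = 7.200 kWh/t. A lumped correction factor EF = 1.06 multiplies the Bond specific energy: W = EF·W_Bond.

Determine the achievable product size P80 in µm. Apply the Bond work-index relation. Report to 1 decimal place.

W = 10·Wi·[P80^(−½) − F80^(−½)]
W_Bond = W / EF = 7.200 / 1.06 = 6.7925 kWh/t
⇒ 1/√P80 = W_Bond/(10 Wi) + 1/√F80
  = 6.7925/(10·11.6) + 1/√6899 = 0.058556 + 0.012039 = 0.070595
P80 = (1/0.070595)² = 14.1653² = 200.66 µm

P80 = 200.7 µm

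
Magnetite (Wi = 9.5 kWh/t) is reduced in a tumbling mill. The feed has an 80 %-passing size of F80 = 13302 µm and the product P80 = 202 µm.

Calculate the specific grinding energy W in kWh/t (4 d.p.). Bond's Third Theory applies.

W = 5.8605 kWh/t

Bond: W = 10·Wi·(1/√P80 − 1/√F80)
1/√202 = 0.070360;  1/√13302 = 0.008670
W = 10·9.5·(0.070360 − 0.008670) = 5.8605 kWh/t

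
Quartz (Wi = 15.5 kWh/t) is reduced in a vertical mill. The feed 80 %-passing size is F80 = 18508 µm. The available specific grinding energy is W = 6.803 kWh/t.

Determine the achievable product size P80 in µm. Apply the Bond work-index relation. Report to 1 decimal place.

W_Bond = 10·Wi·(1/√P₈₀ − 1/√F₈₀)
P80^(−½) = W/(10 Wi) + F80^(−½)
  = 6.8030/(10·15.5) + 1/√18508 = 0.043890 + 0.007351 = 0.051241
P80 = (1/0.051241)² = 19.5157² = 380.86 µm

P80 = 380.9 µm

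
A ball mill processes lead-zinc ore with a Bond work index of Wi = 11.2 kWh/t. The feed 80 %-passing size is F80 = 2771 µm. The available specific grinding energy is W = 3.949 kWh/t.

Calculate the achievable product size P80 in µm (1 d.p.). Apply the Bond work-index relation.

P80 = 339.7 µm

W = 10 Wi / √P80 − 10 Wi / √F80
⇒ 1/√P80 = W/(10 Wi) + 1/√F80
  = 3.9490/(10·11.2) + 1/√2771 = 0.035259 + 0.018997 = 0.054256
P80 = (1/0.054256)² = 18.4312² = 339.71 µm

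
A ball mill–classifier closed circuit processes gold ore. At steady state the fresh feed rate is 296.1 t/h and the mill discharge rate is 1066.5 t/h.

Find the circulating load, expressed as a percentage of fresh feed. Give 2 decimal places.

Mill node: discharge = fresh + recycle.
R = M − F = 1066.5 − 296.1 = 770.4 t/h
CL = 100·R/F = 100·770.4/296.1 = 260.18 %

CL = 260.18 %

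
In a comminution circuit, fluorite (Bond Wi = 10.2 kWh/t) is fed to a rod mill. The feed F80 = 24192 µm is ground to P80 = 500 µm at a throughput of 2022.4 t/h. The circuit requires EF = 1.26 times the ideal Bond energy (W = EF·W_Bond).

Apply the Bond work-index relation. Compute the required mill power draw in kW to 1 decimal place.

P = 9952.8 kW

W = 10 Wi (1/√P80 − 1/√F80)  [Bond]
W = 10·10.2·(1/√500 − 1/√24192) = 10·10.2·(0.038292) = 3.9058 kWh/t
W_actual = 1.26 × 3.9058 = 4.9213 kWh/t
P = W·T = 4.9213·2022.4 = 9952.8 kW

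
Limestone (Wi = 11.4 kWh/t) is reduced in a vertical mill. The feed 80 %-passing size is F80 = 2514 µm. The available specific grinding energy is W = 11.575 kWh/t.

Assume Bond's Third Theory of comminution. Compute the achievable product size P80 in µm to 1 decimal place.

W = 10 Wi (P80^-0.5 − F80^-0.5)
⇒ 1/√P80 = W/(10·Wi) + 1/√F80
  = 11.5750/(10·11.4) + 1/√2514 = 0.101535 + 0.019944 = 0.121479
P80 = (1/0.121479)² = 8.2319² = 67.76 µm

P80 = 67.8 µm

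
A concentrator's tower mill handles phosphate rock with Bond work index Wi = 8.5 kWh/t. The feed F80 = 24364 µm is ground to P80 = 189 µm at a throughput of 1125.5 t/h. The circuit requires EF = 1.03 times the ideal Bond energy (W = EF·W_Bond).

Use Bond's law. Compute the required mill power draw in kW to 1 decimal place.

P = 6536.3 kW

W = 10·Wi·(P80^(-½) − F80^(-½))
W = 10·8.5·(1/√189 − 1/√24364) = 10·8.5·(0.066333) = 5.6383 kWh/t
With EF = 1.03: W = 5.6383·1.03 = 5.8074 kWh/t
P_mill = W·ṁ = 5.8074·1125.5 = 6536.3 kW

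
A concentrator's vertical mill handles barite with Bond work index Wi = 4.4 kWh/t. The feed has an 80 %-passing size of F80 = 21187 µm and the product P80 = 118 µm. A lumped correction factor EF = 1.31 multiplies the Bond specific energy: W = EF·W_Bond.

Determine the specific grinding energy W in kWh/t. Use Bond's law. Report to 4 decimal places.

Bond:  W = 10 Wi (1/√P − 1/√F)
1/√118 = 0.092057;  1/√21187 = 0.006870
W = 10·4.4·(0.092057 − 0.006870) = 3.7482 kWh/t
Apply correction: 3.7482 × 1.31 = 4.9102 kWh/t

W = 4.9102 kWh/t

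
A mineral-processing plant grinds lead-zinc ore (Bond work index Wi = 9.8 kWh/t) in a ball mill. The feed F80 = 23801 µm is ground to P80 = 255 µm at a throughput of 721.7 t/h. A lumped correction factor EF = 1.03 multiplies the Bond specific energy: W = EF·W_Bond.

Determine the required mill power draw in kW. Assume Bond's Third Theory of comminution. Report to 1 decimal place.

Bond:  W = 10 Wi (1/√P − 1/√F)
W = 10·9.8·(1/√255 − 1/√23801) = 10·9.8·(0.056141) = 5.5018 kWh/t
Corrected W = EF·W_Bond = 1.03·5.5018 = 5.6668 kWh/t
Power = W × throughput = 5.6668 kWh/t × 721.7 t/h = 4089.7 kW

P = 4089.7 kW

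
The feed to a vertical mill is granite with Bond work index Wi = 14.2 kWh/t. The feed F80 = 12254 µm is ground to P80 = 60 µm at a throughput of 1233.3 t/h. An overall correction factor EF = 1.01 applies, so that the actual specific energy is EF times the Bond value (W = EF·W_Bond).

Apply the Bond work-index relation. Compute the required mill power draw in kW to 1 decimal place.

P = 21237.2 kW

W = 10·Wi·(P80^(-½) − F80^(-½))
W = 10·14.2·(1/√60 − 1/√12254) = 10·14.2·(0.120066) = 17.0493 kWh/t
Apply correction: 17.0493 × 1.01 = 17.2198 kWh/t
P_mill = W·ṁ = 17.2198·1233.3 = 21237.2 kW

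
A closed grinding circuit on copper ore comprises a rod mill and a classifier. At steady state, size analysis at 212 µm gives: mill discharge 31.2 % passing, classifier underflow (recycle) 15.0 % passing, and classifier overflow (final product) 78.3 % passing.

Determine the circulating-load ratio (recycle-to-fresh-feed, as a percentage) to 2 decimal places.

Two-product formula at 212 µm:
d + r·d = r·u + o → r(d−u) = o−d
r = (78.3 − 31.2)/(31.2 − 15.0) = 47.1/16.2 = 2.9074
CL = 100·r = 290.74 %

CL = 290.74 %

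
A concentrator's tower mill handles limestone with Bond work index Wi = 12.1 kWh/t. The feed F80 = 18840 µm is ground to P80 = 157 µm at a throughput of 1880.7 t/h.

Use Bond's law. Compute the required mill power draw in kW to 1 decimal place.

P = 16503.7 kW

W = 10 Wi (P80^-0.5 − F80^-0.5)
W = 10·12.1·(1/√157 − 1/√18840) = 10·12.1·(0.072523) = 8.7753 kWh/t
P_mill = W·ṁ = 8.7753·1880.7 = 16503.7 kW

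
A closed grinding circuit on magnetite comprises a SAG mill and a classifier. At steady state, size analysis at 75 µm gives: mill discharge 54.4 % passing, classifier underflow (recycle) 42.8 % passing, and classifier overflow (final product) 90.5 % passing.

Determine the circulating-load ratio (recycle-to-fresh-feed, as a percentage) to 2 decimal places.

CL = 311.21 %

Let r = R/F. Size balance at 75 µm:
(1+r)·d = r·u + o ⇒ r = (o−d)/(d−u)
r = (90.5 − 54.4)/(54.4 − 42.8) = 36.1/11.6 = 3.1121
CL = 100·r = 311.21 %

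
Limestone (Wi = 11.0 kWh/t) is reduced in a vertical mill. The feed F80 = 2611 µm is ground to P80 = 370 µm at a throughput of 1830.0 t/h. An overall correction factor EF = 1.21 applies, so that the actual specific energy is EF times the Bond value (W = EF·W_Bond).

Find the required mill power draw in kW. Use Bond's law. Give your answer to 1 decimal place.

P = 7896.0 kW

W = 10 Wi (1/√P80 − 1/√F80)  [Bond]
W = 10·11.0·(1/√370 − 1/√2611) = 10·11.0·(0.032417) = 3.5659 kWh/t
Corrected W = EF·W_Bond = 1.21·3.5659 = 4.3147 kWh/t
P_mill = W·ṁ = 4.3147·1830.0 = 7896.0 kW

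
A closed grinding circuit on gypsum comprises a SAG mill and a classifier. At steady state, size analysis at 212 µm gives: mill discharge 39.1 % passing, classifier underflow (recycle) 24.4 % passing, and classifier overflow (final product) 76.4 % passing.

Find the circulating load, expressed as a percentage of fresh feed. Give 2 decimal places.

CL = 253.74 %

Balance %-passing 212 µm (r = R/F):
r = (o − d)/(d − u)
r = (76.4 − 39.1)/(39.1 − 24.4) = 37.3/14.7 = 2.5374
CL = 100·r = 253.74 %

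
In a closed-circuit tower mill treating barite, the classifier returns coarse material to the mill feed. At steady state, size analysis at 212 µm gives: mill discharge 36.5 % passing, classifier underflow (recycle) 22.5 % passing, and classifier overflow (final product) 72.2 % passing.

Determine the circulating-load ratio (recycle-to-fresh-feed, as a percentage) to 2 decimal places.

CL = 255.00 %

Let r = R/F. Size balance at 212 µm:
(1+r)·d = r·u + o ⇒ r = (o−d)/(d−u)
r = (72.2 − 36.5)/(36.5 − 22.5) = 35.7/14.0 = 2.5500
CL = 100·r = 255.00 %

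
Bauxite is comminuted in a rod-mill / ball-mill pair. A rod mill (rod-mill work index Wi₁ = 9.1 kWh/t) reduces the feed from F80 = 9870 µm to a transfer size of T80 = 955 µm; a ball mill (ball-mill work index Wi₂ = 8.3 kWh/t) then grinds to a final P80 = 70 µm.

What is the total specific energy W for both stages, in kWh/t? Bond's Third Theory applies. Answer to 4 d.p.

W = 10·Wi·(P80^(-½) − F80^(-½))
Stage 1 (9870→955 µm, Wi₁=9.1): W₁ = 10·9.1·(0.032359 − 0.010066) = 2.0287 kWh/t
Stage 2 (955→70 µm, Wi₂=8.3): W₂ = 10·8.3·(0.119523 − 0.032359) = 7.2346 kWh/t
W = W₁ + W₂ = 2.0287 + 7.2346 = 9.2633 kWh/t

W = 9.2633 kWh/t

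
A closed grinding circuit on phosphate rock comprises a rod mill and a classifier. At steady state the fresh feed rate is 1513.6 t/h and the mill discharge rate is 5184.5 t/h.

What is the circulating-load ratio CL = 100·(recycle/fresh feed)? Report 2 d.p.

Mill node: discharge = fresh + recycle.
R = M − F = 5184.5 − 1513.6 = 3670.9 t/h
CL = 100·R/F = 100·3670.9/1513.6 = 242.53 %

CL = 242.53 %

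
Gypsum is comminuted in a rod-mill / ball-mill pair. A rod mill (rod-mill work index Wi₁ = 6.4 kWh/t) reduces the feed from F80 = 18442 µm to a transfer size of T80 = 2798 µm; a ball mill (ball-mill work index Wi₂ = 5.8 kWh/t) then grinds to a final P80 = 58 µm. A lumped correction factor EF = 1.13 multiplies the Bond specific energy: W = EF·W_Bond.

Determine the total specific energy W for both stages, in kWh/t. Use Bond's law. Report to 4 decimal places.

W = 10·Wi·(P80^(-½) − F80^(-½))
Stage 1 (18442→2798 µm, Wi₁=6.4): W₁ = 10·6.4·(0.018905 − 0.007364) = 0.7386 kWh/t
Stage 2 (2798→58 µm, Wi₂=5.8): W₂ = 10·5.8·(0.131306 − 0.018905) = 6.5193 kWh/t
W = W₁ + W₂ = 0.7386 + 6.5193 = 7.2579 kWh/t
Apply correction: 7.2579 × 1.13 = 8.2015 kWh/t

W = 8.2015 kWh/t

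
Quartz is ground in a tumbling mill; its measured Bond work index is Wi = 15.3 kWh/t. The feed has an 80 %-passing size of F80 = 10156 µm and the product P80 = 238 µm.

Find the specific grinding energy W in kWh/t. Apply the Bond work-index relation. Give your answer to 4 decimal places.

Bond:  W = 10 Wi (1/√P − 1/√F)
1/√238 = 0.064820;  1/√10156 = 0.009923
W = 10·15.3·(0.064820 − 0.009923) = 8.3993 kWh/t

W = 8.3993 kWh/t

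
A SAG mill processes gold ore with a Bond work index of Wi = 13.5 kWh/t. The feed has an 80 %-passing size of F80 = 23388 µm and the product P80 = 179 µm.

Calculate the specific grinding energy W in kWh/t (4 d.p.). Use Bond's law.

W = 9.2076 kWh/t

W = 10·Wi·(P80^(-½) − F80^(-½))
1/√179 = 0.074744;  1/√23388 = 0.006539
W = 10·13.5·(0.074744 − 0.006539) = 9.2076 kWh/t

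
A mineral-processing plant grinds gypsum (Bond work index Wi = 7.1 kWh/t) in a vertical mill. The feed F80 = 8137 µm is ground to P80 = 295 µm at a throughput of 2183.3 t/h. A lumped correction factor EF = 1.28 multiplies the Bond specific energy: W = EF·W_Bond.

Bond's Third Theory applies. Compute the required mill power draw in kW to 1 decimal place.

Bond: W = 10·Wi·(1/√P80 − 1/√F80)
W = 10·7.1·(1/√295 − 1/√8137) = 10·7.1·(0.047136) = 3.3467 kWh/t
With EF = 1.28: W = 3.3467·1.28 = 4.2838 kWh/t
Power = W × throughput = 4.2838 kWh/t × 2183.3 t/h = 9352.7 kW

P = 9352.7 kW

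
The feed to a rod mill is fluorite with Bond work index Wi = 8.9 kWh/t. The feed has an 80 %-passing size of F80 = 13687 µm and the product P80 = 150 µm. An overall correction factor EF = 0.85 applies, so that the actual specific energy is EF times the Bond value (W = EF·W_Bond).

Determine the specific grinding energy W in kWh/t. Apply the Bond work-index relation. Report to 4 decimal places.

W = 5.5302 kWh/t

W = 10 Wi (1/√P80 − 1/√F80)  [Bond]
1/√150 = 0.081650;  1/√13687 = 0.008548
W = 10·8.9·(0.081650 − 0.008548) = 6.5061 kWh/t
Apply correction: 6.5061 × 0.85 = 5.5302 kWh/t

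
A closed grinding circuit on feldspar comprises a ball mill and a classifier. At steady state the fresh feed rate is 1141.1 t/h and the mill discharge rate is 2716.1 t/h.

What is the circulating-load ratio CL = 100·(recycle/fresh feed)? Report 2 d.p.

CL = 138.02 %

Mill node: discharge = fresh + recycle.
R = M − F = 2716.1 − 1141.1 = 1575.0 t/h
CL = 100·R/F = 100·1575.0/1141.1 = 138.02 %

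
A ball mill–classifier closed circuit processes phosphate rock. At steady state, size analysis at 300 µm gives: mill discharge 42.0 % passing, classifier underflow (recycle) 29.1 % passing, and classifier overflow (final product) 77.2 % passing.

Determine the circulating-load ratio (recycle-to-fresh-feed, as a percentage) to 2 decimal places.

CL = 272.87 %

Mass balance on the −300 µm fraction:
(1+r)d = ru + o → r = (o−d)/(d−u)
r = (77.2 − 42.0)/(42.0 − 29.1) = 35.2/12.9 = 2.7287
CL = 100·r = 272.87 %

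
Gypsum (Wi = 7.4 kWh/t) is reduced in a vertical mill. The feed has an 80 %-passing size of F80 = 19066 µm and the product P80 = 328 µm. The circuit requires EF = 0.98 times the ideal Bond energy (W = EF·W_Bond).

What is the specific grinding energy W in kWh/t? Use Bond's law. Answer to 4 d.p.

W = 3.4790 kWh/t

W = 10 Wi (1/√P80 − 1/√F80)  [Bond]
1/√328 = 0.055216;  1/√19066 = 0.007242
W = 10·7.4·(0.055216 − 0.007242) = 3.5500 kWh/t
Apply correction: 3.5500 × 0.98 = 3.4790 kWh/t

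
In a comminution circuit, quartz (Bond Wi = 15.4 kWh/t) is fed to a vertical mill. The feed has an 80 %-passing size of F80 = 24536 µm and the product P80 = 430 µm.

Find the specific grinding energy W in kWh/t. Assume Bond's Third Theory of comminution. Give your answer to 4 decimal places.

Bond:  W = 10 Wi (1/√P − 1/√F)
1/√430 = 0.048224;  1/√24536 = 0.006384
W = 10·15.4·(0.048224 − 0.006384) = 6.4434 kWh/t

W = 6.4434 kWh/t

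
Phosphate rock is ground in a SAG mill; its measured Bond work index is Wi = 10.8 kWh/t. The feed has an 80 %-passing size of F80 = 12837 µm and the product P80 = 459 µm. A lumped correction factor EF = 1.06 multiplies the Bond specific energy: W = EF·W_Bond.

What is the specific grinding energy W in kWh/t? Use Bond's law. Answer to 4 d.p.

Bond:  W = 10 Wi (1/√P − 1/√F)
1/√459 = 0.046676;  1/√12837 = 0.008826
W = 10·10.8·(0.046676 − 0.008826) = 4.0878 kWh/t
W_actual = 1.06 × 4.0878 = 4.3331 kWh/t

W = 4.3331 kWh/t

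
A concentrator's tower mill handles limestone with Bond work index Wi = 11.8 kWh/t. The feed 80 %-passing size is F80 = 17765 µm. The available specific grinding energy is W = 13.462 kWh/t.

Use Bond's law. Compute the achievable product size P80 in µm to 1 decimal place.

Bond: W = 10·Wi·(1/√P80 − 1/√F80)
P80^-0.5 = F80^-0.5 + W/(10 Wi)
  = 13.4620/(10·11.8) + 1/√17765 = 0.114085 + 0.007503 = 0.121587
P80 = (1/0.121587)² = 8.2245² = 67.64 µm

P80 = 67.6 µm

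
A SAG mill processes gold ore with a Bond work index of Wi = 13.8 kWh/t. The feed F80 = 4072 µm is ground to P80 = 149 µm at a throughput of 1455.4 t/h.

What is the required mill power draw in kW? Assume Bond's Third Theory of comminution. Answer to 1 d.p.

Bond: W = 10·Wi·(1/√P80 − 1/√F80)
W = 10·13.8·(1/√149 − 1/√4072) = 10·13.8·(0.066252) = 9.1428 kWh/t
P_mill = W·ṁ = 9.1428·1455.4 = 13306.4 kW

P = 13306.4 kW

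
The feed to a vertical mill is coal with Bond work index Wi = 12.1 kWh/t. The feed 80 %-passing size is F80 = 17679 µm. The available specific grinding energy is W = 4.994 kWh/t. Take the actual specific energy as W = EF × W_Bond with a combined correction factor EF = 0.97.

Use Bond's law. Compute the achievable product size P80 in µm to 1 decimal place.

W = 10·Wi·(P80^(-½) − F80^(-½))
W_Bond = W / EF = 4.994 / 0.97 = 5.1485 kWh/t
P80^-0.5 = F80^-0.5 + W_Bond/(10 Wi)
  = 5.1485/(10·12.1) + 1/√17679 = 0.042549 + 0.007521 = 0.050070
P80 = (1/0.050070)² = 19.9720² = 398.88 µm

P80 = 398.9 µm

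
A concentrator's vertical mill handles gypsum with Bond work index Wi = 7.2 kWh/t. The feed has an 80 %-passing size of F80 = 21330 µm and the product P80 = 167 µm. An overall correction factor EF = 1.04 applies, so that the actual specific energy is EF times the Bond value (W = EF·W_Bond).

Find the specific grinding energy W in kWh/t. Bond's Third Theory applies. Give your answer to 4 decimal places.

Bond:  W = 10 Wi (1/√P − 1/√F)
1/√167 = 0.077382;  1/√21330 = 0.006847
W = 10·7.2·(0.077382 − 0.006847) = 5.0785 kWh/t
W_actual = 1.04 × 5.0785 = 5.2817 kWh/t

W = 5.2817 kWh/t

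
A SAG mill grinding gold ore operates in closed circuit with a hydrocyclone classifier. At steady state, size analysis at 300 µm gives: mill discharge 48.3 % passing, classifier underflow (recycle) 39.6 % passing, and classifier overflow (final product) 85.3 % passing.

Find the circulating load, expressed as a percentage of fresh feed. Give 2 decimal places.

CL = 425.29 %

Two-product formula at 300 µm:
(1+r)·d = r·u + o ⇒ r = (o−d)/(d−u)
r = (85.3 − 48.3)/(48.3 − 39.6) = 37.0/8.7 = 4.2529
CL = 100·r = 425.29 %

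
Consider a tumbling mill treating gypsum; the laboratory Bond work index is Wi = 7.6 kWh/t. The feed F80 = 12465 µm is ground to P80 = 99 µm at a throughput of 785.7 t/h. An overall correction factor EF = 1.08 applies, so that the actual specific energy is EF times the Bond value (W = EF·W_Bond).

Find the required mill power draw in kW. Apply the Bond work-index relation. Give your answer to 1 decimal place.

P = 5903.9 kW

W = 10·Wi·[P80^(−½) − F80^(−½)]
W = 10·7.6·(1/√99 − 1/√12465) = 10·7.6·(0.091547) = 6.9576 kWh/t
Apply correction: 6.9576 × 1.08 = 7.5142 kWh/t
Mill draw = 7.5142 × 785.7 = 5903.9 kW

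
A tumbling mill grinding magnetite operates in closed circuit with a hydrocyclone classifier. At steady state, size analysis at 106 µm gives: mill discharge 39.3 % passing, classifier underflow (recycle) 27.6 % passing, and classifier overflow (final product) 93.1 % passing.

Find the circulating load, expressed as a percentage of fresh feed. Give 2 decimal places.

Balance %-passing 106 µm (r = R/F):
(1+r)·d = r·u + o ⇒ r = (o−d)/(d−u)
r = (93.1 − 39.3)/(39.3 − 27.6) = 53.8/11.7 = 4.5983
CL = 100·r = 459.83 %

CL = 459.83 %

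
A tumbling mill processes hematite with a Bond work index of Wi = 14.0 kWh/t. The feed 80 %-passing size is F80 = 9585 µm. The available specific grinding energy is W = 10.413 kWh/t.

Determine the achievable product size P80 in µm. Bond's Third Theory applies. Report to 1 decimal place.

P80 = 139.7 µm

W_Bond = 10·Wi·(1/√P₈₀ − 1/√F₈₀)
P80^-0.5 = F80^-0.5 + W/(10 Wi)
  = 10.4130/(10·14.0) + 1/√9585 = 0.074379 + 0.010214 = 0.084593
P80 = (1/0.084593)² = 11.8213² = 139.74 µm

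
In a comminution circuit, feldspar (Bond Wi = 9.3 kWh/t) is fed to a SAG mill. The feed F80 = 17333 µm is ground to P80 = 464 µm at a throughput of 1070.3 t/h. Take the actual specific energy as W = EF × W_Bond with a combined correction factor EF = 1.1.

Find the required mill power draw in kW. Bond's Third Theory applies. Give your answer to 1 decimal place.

W = 10 Wi (1/√P80 − 1/√F80)  [Bond]
W = 10·9.3·(1/√464 − 1/√17333) = 10·9.3·(0.038828) = 3.6110 kWh/t
Corrected W = EF·W_Bond = 1.1·3.6110 = 3.9721 kWh/t
Mill draw = 3.9721 × 1070.3 = 4251.4 kW

P = 4251.4 kW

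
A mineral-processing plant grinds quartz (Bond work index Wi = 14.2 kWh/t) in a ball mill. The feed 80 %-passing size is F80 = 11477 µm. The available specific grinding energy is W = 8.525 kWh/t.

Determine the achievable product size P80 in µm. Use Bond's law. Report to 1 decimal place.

P80 = 207.8 µm

W = 10 Wi (P80^-0.5 − F80^-0.5)
P80^-0.5 = F80^-0.5 + W/(10 Wi)
  = 8.5250/(10·14.2) + 1/√11477 = 0.060035 + 0.009334 = 0.069370
P80 = (1/0.069370)² = 14.4155² = 207.81 µm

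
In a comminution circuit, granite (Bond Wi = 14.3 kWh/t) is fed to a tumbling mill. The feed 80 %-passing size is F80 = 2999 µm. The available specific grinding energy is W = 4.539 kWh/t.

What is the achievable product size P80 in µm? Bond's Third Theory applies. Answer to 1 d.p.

P80 = 400.0 µm

W = 10·Wi·(P80^(-½) − F80^(-½))
P80^(−½) = W/(10 Wi) + F80^(−½)
  = 4.5390/(10·14.3) + 1/√2999 = 0.031741 + 0.018260 = 0.050002
P80 = (1/0.050002)² = 19.9993² = 399.97 µm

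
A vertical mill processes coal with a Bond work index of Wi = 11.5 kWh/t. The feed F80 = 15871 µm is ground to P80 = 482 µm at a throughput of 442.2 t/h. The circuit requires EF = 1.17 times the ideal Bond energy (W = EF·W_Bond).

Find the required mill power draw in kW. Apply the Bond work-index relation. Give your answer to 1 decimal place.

W = 10 Wi / √P80 − 10 Wi / √F80
W = 10·11.5·(1/√482 − 1/√15871) = 10·11.5·(0.037611) = 4.3253 kWh/t
W_actual = 1.17 × 4.3253 = 5.0606 kWh/t
Power = W × throughput = 5.0606 kWh/t × 442.2 t/h = 2237.8 kW

P = 2237.8 kW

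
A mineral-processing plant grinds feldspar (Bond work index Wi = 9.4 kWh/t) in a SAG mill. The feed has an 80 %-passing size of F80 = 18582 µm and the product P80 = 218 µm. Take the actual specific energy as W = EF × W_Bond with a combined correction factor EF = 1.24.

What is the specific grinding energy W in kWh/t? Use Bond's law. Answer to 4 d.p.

W = 10·Wi·(P80^(-½) − F80^(-½))
1/√218 = 0.067729;  1/√18582 = 0.007336
W = 10·9.4·(0.067729 − 0.007336) = 5.6769 kWh/t
Corrected W = EF·W_Bond = 1.24·5.6769 = 7.0394 kWh/t

W = 7.0394 kWh/t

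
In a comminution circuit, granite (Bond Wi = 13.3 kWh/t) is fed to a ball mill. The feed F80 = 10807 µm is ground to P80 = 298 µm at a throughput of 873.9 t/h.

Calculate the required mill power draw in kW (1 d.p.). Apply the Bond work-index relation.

P = 5614.9 kW

W = 10·Wi·[P80^(−½) − F80^(−½)]
W = 10·13.3·(1/√298 − 1/√10807) = 10·13.3·(0.048309) = 6.4251 kWh/t
P = W·T = 6.4251·873.9 = 5614.9 kW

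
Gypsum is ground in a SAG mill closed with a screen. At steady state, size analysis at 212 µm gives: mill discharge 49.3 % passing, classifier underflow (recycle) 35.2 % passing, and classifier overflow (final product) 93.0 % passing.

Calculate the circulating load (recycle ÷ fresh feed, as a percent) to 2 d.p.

Let r = R/F. Size balance at 212 µm:
(1+r)·d = r·u + o ⇒ r = (o−d)/(d−u)
r = (93.0 − 49.3)/(49.3 − 35.2) = 43.7/14.1 = 3.0993
CL = 100·r = 309.93 %

CL = 309.93 %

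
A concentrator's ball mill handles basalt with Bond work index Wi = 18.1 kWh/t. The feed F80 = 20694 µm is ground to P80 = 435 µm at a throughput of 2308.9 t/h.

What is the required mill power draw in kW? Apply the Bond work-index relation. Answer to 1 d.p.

P = 17132.2 kW

W = 10 Wi (1/√P80 − 1/√F80)  [Bond]
W = 10·18.1·(1/√435 − 1/√20694) = 10·18.1·(0.040995) = 7.4201 kWh/t
Mill draw = 7.4201 × 2308.9 = 17132.2 kW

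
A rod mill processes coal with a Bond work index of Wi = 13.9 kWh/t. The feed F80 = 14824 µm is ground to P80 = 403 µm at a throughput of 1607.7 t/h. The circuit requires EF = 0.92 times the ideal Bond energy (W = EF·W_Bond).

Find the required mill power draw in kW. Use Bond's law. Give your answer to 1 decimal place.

Bond: W = 10·Wi·(1/√P80 − 1/√F80)
W = 10·13.9·(1/√403 − 1/√14824) = 10·13.9·(0.041600) = 5.7824 kWh/t
Apply correction: 5.7824 × 0.92 = 5.3198 kWh/t
Mill draw = 5.3198 × 1607.7 = 8552.7 kW

P = 8552.7 kW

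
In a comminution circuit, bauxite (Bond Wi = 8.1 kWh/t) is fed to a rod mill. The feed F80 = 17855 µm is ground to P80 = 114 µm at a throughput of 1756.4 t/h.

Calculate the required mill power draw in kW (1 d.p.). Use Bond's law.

W = 10·Wi·(P80^(-½) − F80^(-½))
W = 10·8.1·(1/√114 − 1/√17855) = 10·8.1·(0.086175) = 6.9802 kWh/t
Mill draw = 6.9802 × 1756.4 = 12260.0 kW

P = 12260.0 kW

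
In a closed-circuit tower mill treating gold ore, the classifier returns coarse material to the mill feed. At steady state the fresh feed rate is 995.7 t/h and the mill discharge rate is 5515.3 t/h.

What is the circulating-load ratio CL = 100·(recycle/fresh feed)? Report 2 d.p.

CL = 453.91 %

M = F + R at steady state, so:
R = M − F = 5515.3 − 995.7 = 4519.6 t/h
CL = 100·R/F = 100·4519.6/995.7 = 453.91 %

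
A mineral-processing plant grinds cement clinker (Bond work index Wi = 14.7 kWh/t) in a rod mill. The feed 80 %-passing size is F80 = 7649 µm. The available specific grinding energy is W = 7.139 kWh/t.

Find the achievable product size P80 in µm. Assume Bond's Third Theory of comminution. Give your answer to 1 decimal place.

W_Bond = 10·Wi·(1/√P₈₀ − 1/√F₈₀)
P80^(−½) = W/(10 Wi) + F80^(−½)
  = 7.1390/(10·14.7) + 1/√7649 = 0.048565 + 0.011434 = 0.059999
P80 = (1/0.059999)² = 16.6671² = 277.79 µm

P80 = 277.8 µm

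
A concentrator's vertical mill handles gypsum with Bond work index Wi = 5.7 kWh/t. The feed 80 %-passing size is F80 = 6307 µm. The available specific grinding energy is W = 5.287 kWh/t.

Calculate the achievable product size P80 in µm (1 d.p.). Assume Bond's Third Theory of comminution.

P80 = 90.1 µm

W = 10·Wi·(P80^(-½) − F80^(-½))
⇒ 1/√P80 = W/(10 Wi) + 1/√F80
  = 5.2870/(10·5.7) + 1/√6307 = 0.092754 + 0.012592 = 0.105346
P80 = (1/0.105346)² = 9.4925² = 90.11 µm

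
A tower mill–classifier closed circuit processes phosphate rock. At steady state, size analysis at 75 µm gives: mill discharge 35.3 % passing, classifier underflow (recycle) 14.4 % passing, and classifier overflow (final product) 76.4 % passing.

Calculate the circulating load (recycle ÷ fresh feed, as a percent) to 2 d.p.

CL = 196.65 %

Classifier node, passing 75 µm:
(1+r)·d = r·u + o ⇒ r = (o−d)/(d−u)
r = (76.4 − 35.3)/(35.3 − 14.4) = 41.1/20.9 = 1.9665
CL = 100·r = 196.65 %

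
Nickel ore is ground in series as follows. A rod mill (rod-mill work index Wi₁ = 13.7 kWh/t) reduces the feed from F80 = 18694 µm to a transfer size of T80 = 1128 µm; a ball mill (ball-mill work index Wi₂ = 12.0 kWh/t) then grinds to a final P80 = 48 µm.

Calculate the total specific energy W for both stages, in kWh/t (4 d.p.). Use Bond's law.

W = 16.8247 kWh/t

W = 10·Wi·[P80^(−½) − F80^(−½)]
Stage 1 (18694→1128 µm, Wi₁=13.7): W₁ = 10·13.7·(0.029775 − 0.007314) = 3.0771 kWh/t
Stage 2 (1128→48 µm, Wi₂=12.0): W₂ = 10·12.0·(0.144338 − 0.029775) = 13.7476 kWh/t
W = W₁ + W₂ = 3.0771 + 13.7476 = 16.8247 kWh/t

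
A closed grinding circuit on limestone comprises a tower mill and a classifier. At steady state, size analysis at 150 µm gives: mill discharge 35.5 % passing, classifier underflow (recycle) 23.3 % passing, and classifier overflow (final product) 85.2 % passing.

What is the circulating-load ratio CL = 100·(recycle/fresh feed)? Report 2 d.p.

Mass balance on the −150 µm fraction:
d + r·d = r·u + o → r(d−u) = o−d
r = (85.2 − 35.5)/(35.5 − 23.3) = 49.7/12.2 = 4.0738
CL = 100·r = 407.38 %

CL = 407.38 %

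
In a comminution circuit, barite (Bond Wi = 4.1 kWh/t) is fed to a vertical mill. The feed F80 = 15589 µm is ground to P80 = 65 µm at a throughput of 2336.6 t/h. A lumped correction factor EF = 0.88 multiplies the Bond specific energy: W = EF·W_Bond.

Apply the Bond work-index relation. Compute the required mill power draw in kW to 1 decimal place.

W = 10·Wi·[P80^(−½) − F80^(−½)]
W = 10·4.1·(1/√65 − 1/√15589) = 10·4.1·(0.116026) = 4.7570 kWh/t
Corrected W = EF·W_Bond = 0.88·4.7570 = 4.1862 kWh/t
P = W·T = 4.1862·2336.6 = 9781.5 kW

P = 9781.5 kW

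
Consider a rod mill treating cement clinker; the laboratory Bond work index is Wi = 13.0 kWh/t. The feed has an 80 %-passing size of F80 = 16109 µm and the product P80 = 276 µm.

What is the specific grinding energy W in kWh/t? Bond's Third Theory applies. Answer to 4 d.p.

W = 10 Wi / √P80 − 10 Wi / √F80
1/√276 = 0.060193;  1/√16109 = 0.007879
W = 10·13.0·(0.060193 − 0.007879) = 6.8008 kWh/t

W = 6.8008 kWh/t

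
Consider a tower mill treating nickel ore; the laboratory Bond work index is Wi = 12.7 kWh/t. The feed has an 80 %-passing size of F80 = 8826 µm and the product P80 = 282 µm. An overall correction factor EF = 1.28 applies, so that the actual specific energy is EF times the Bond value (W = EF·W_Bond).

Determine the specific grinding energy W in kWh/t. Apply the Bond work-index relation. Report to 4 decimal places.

W = 10 Wi / √P80 − 10 Wi / √F80
1/√282 = 0.059549;  1/√8826 = 0.010644
W = 10·12.7·(0.059549 − 0.010644) = 6.2109 kWh/t
Corrected W = EF·W_Bond = 1.28·6.2109 = 7.9500 kWh/t

W = 7.9500 kWh/t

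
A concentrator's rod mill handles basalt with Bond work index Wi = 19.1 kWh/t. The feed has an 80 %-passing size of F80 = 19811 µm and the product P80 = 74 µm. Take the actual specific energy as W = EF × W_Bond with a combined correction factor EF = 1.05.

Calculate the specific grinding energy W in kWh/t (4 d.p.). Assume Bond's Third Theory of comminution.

W = 10·Wi·(P80^(-½) − F80^(-½))
1/√74 = 0.116248;  1/√19811 = 0.007105
W = 10·19.1·(0.116248 − 0.007105) = 20.8463 kWh/t
W_actual = 1.05 × 20.8463 = 21.8886 kWh/t

W = 21.8886 kWh/t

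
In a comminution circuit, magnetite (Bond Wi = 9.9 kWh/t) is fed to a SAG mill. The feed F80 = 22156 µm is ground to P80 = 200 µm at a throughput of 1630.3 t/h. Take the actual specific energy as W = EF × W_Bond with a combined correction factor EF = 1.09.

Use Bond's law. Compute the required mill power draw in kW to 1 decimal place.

P = 11257.9 kW

W = 10·Wi·[P80^(−½) − F80^(−½)]
W = 10·9.9·(1/√200 − 1/√22156) = 10·9.9·(0.063992) = 6.3353 kWh/t
Corrected W = EF·W_Bond = 1.09·6.3353 = 6.9054 kWh/t
Power = W × throughput = 6.9054 kWh/t × 1630.3 t/h = 11257.9 kW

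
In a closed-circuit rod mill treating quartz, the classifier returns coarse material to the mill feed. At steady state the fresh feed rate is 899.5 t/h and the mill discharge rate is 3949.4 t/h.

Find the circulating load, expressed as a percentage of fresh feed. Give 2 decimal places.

CL = 339.07 %

Steady state: M = F + R.
R = M − F = 3949.4 − 899.5 = 3049.9 t/h
CL = 100·R/F = 100·3049.9/899.5 = 339.07 %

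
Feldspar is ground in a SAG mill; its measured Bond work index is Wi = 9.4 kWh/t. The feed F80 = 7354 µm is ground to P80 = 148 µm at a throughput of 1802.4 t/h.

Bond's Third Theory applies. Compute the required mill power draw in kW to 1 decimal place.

P = 11951.0 kW

W = 10 Wi (1/√P80 − 1/√F80)  [Bond]
W = 10·9.4·(1/√148 − 1/√7354) = 10·9.4·(0.070538) = 6.6306 kWh/t
P_mill = W·ṁ = 6.6306·1802.4 = 11951.0 kW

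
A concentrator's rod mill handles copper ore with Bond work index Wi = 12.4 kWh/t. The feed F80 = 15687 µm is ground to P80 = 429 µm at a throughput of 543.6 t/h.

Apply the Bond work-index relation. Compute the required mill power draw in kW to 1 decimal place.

W = 10 Wi / √P80 − 10 Wi / √F80
W = 10·12.4·(1/√429 − 1/√15687) = 10·12.4·(0.040296) = 4.9967 kWh/t
P = W·T = 4.9967·543.6 = 2716.2 kW

P = 2716.2 kW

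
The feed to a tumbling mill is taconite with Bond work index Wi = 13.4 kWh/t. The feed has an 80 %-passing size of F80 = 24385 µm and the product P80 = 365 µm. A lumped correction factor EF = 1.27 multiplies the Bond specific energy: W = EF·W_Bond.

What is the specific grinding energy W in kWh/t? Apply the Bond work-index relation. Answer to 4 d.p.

W = 10·Wi·(P80^(-½) − F80^(-½))
1/√365 = 0.052342;  1/√24385 = 0.006404
W = 10·13.4·(0.052342 − 0.006404) = 6.1558 kWh/t
W_actual = 1.27 × 6.1558 = 7.8178 kWh/t

W = 7.8178 kWh/t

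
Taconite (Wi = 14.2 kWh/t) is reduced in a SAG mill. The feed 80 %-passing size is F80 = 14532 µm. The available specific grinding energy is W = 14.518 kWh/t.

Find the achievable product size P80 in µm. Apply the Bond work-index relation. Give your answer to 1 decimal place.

P80 = 81.8 µm

W = 10 Wi (P80^-0.5 − F80^-0.5)
⇒ 1/√P80 = W/(10 Wi) + 1/√F80
  = 14.5180/(10·14.2) + 1/√14532 = 0.102239 + 0.008295 = 0.110535
P80 = (1/0.110535)² = 9.0469² = 81.85 µm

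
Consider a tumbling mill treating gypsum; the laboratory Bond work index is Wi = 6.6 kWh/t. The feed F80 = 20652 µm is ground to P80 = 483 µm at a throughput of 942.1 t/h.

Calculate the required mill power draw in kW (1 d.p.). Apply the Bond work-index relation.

P = 2396.6 kW

W = 10 Wi (1/√P80 − 1/√F80)  [Bond]
W = 10·6.6·(1/√483 − 1/√20652) = 10·6.6·(0.038543) = 2.5438 kWh/t
P = W·T = 2.5438·942.1 = 2396.6 kW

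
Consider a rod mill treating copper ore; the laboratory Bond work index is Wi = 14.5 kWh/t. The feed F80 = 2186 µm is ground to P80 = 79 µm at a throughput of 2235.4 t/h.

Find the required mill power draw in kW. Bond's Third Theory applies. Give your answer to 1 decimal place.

P = 29535.2 kW

Bond: W = 10·Wi·(1/√P80 − 1/√F80)
W = 10·14.5·(1/√79 − 1/√2186) = 10·14.5·(0.091121) = 13.2125 kWh/t
Power = W × throughput = 13.2125 kWh/t × 2235.4 t/h = 29535.2 kW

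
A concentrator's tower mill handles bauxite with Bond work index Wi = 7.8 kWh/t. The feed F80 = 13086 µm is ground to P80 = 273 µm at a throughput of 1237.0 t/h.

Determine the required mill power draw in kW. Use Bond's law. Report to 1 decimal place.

P = 4996.1 kW

Bond: W = 10·Wi·(1/√P80 − 1/√F80)
W = 10·7.8·(1/√273 − 1/√13086) = 10·7.8·(0.051781) = 4.0389 kWh/t
Mill draw = 4.0389 × 1237.0 = 4996.1 kW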